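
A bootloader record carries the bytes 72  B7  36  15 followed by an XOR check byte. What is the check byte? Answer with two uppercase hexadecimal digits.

E6

XOR the bytes together:
  start with 0x72
  0x72 ⊕ 0xB7 = 0xC5
  0xC5 ⊕ 0x36 = 0xF3
  0xF3 ⊕ 0x15 = 0xE6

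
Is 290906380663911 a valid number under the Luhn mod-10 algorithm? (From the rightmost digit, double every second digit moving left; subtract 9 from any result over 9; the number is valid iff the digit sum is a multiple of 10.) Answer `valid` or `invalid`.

valid

From the right, keep odd positions and double even positions (subtract 9 from any doubled value over 9):
  doubled (positions 2,4,...): 2 6 3 7 3 9 9 → sum 39
  kept (positions 1,3,...): 1 9 6 0 3 0 0 2 → sum 21
Total = 60.
60 mod 10 = 0, so the number is valid.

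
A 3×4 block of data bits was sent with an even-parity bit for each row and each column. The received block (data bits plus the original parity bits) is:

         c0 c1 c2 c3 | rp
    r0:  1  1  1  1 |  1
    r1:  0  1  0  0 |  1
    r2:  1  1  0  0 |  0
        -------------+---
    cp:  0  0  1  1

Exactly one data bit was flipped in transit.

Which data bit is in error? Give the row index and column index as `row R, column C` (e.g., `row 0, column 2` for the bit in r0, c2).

Recompute each row's even parity and compare to rp:
  r0: data parity 0, sent rp 1 → mismatch
  r1: data parity 1, sent rp 1 → ok
  r2: data parity 0, sent rp 0 → ok
Recompute each column's even parity and compare to cp:
  c0: data parity 0, sent cp 0 → ok
  c1: data parity 1, sent cp 0 → mismatch
  c2: data parity 1, sent cp 1 → ok
  c3: data parity 1, sent cp 1 → ok
Exactly one row (r0) and one column (c1) fail → the flipped bit is at their intersection.

row 0, column 1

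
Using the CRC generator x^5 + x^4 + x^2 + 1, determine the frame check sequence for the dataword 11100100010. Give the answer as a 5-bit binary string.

01110

Append 5 zeros: 1110010001000000. Divide by 110101 (XOR where the leading bit is 1):
  pos 0: 111001 XOR 110101 = 001100
  pos 2: 110000 XOR 110101 = 000101
  pos 5: 101010 XOR 110101 = 011111
  pos 6: 111110 XOR 110101 = 001011
  pos 8: 101100 XOR 110101 = 011001
  pos 9: 110010 XOR 110101 = 000111
Remainder (last 5 bits) = 01110. This is the CRC / FCS.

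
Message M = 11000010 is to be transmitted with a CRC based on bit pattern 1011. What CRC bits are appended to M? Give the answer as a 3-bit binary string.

Append 3 zeros: 11000010000. Divide by 1011 (XOR where the leading bit is 1):
  pos 0: 1100 XOR 1011 = 0111
  pos 1: 1110 XOR 1011 = 0101
  pos 2: 1010 XOR 1011 = 0001
  pos 5: 1100 XOR 1011 = 0111
  pos 6: 1110 XOR 1011 = 0101
  pos 7: 1010 XOR 1011 = 0001
Remainder (last 3 bits) = 001. This is the CRC / FCS.

001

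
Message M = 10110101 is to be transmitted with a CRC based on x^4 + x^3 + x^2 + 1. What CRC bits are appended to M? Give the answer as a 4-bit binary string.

1000

Append 4 zeros: 101101010000. Divide by 11101 (XOR where the leading bit is 1):
  pos 0: 10110 XOR 11101 = 01011
  pos 1: 10111 XOR 11101 = 01010
  pos 2: 10100 XOR 11101 = 01001
  pos 3: 10011 XOR 11101 = 01110
  pos 4: 11100 XOR 11101 = 00001
Remainder (last 4 bits) = 1000. This is the CRC / FCS.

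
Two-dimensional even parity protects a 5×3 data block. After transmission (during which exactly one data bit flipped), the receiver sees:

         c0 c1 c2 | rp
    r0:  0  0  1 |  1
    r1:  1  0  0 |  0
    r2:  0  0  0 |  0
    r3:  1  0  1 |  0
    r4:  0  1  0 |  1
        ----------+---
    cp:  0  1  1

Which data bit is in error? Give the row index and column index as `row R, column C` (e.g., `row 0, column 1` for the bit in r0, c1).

Recompute each row's even parity and compare to rp:
  r0: data parity 1, sent rp 1 → ok
  r1: data parity 1, sent rp 0 → mismatch
  r2: data parity 0, sent rp 0 → ok
  r3: data parity 0, sent rp 0 → ok
  r4: data parity 1, sent rp 1 → ok
Recompute each column's even parity and compare to cp:
  c0: data parity 0, sent cp 0 → ok
  c1: data parity 1, sent cp 1 → ok
  c2: data parity 0, sent cp 1 → mismatch
Exactly one row (r1) and one column (c2) fail → the flipped bit is at their intersection.

row 1, column 2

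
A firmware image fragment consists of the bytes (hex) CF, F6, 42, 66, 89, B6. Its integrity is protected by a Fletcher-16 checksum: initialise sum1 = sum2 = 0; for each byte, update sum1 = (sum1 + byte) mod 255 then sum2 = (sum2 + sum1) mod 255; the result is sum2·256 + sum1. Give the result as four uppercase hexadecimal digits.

Running sums (mod 255):
  after byte 0 (CF): sum1=207, sum2=207
  after byte 1 (F6): sum1=198, sum2=150
  after byte 2 (42): sum1=9, sum2=159
  after byte 3 (66): sum1=111, sum2=15
  after byte 4 (89): sum1=248, sum2=8
  after byte 5 (B6): sum1=175, sum2=183
Checksum = sum2·256 + sum1 = 183·256 + 175 = 47023 = 0xB7AF.

B7AF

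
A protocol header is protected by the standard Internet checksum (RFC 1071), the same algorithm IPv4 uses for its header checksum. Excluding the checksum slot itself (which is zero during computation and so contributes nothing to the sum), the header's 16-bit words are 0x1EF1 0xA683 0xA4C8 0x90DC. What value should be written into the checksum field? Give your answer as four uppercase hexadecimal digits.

One's-complement addition (fold any carry out of bit 15 back into bit 0):
  0x1EF1 + 0xA683 = 0x0C574
  0xC574 + 0xA4C8 = 0x16A3C → wrap carry → 0x6A3D
  0x6A3D + 0x90DC = 0x0FB19
One's-complement sum = 0xFB19.
Checksum = ~0xFB19 & 0xFFFF = 0x04E6.

04E6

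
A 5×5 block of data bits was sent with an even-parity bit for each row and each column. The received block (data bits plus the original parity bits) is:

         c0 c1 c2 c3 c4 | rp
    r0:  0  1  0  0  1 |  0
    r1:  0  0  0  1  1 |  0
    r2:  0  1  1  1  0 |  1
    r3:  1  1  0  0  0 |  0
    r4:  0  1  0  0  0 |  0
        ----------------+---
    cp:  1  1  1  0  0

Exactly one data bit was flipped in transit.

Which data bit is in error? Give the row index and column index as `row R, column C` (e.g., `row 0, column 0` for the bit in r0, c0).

row 4, column 1

Recompute each row's even parity and compare to rp:
  r0: data parity 0, sent rp 0 → ok
  r1: data parity 0, sent rp 0 → ok
  r2: data parity 1, sent rp 1 → ok
  r3: data parity 0, sent rp 0 → ok
  r4: data parity 1, sent rp 0 → mismatch
Recompute each column's even parity and compare to cp:
  c0: data parity 1, sent cp 1 → ok
  c1: data parity 0, sent cp 1 → mismatch
  c2: data parity 1, sent cp 1 → ok
  c3: data parity 0, sent cp 0 → ok
  c4: data parity 0, sent cp 0 → ok
Exactly one row (r4) and one column (c1) fail → the flipped bit is at their intersection.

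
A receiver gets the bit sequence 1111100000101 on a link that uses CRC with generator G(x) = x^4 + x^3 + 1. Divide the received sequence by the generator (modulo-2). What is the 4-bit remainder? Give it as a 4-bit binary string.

1010

Modulo-2 division of 1111100000101 by 11001:
  pos 0: 11111 XOR 11001 = 00110
  pos 2: 11000 XOR 11001 = 00001
  pos 6: 10001 XOR 11001 = 01000
  pos 7: 10000 XOR 11001 = 01001
  pos 8: 10011 XOR 11001 = 01010
Remainder = 1010 (nonzero — an error is detected).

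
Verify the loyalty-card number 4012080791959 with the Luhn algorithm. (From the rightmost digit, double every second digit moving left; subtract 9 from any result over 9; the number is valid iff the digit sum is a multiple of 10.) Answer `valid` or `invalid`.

invalid

From the right, keep odd positions and double even positions (subtract 9 from any doubled value over 9):
  doubled (positions 2,4,...): 1 2 5 7 4 0 → sum 19
  kept (positions 1,3,...): 9 9 9 0 0 1 4 → sum 32
Total = 51.
51 mod 10 = 1, so the number is invalid.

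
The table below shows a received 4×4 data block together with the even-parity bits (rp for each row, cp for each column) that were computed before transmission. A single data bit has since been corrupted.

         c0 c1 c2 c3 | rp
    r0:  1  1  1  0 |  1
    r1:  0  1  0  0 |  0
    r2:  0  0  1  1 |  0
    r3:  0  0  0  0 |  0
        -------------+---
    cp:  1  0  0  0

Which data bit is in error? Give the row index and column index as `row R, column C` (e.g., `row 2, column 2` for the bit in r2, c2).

row 1, column 3

Recompute each row's even parity and compare to rp:
  r0: data parity 1, sent rp 1 → ok
  r1: data parity 1, sent rp 0 → mismatch
  r2: data parity 0, sent rp 0 → ok
  r3: data parity 0, sent rp 0 → ok
Recompute each column's even parity and compare to cp:
  c0: data parity 1, sent cp 1 → ok
  c1: data parity 0, sent cp 0 → ok
  c2: data parity 0, sent cp 0 → ok
  c3: data parity 1, sent cp 0 → mismatch
Exactly one row (r1) and one column (c3) fail → the flipped bit is at their intersection.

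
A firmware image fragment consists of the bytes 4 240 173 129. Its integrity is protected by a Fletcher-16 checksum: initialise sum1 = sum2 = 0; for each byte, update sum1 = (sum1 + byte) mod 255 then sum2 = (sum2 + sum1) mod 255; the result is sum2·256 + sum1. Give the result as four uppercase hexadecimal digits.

Running sums (mod 255):
  after byte 0 (4): sum1=4, sum2=4
  after byte 1 (240): sum1=244, sum2=248
  after byte 2 (173): sum1=162, sum2=155
  after byte 3 (129): sum1=36, sum2=191
Checksum = sum2·256 + sum1 = 191·256 + 36 = 48932 = 0xBF24.

BF24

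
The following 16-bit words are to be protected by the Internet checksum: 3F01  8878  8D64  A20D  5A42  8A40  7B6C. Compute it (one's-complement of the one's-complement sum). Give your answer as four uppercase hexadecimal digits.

A924

One's-complement addition (fold any carry out of bit 15 back into bit 0):
  0x3F01 + 0x8878 = 0x0C779
  0xC779 + 0x8D64 = 0x154DD → wrap carry → 0x54DE
  0x54DE + 0xA20D = 0x0F6EB
  0xF6EB + 0x5A42 = 0x1512D → wrap carry → 0x512E
  0x512E + 0x8A40 = 0x0DB6E
  0xDB6E + 0x7B6C = 0x156DA → wrap carry → 0x56DB
One's-complement sum = 0x56DB.
Checksum = ~0x56DB & 0xFFFF = 0xA924.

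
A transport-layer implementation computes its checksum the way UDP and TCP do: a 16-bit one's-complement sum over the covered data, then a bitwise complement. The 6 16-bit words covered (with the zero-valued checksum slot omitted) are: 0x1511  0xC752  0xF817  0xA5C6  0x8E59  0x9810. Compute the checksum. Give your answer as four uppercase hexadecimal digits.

One's-complement addition (fold any carry out of bit 15 back into bit 0):
  0x1511 + 0xC752 = 0x0DC63
  0xDC63 + 0xF817 = 0x1D47A → wrap carry → 0xD47B
  0xD47B + 0xA5C6 = 0x17A41 → wrap carry → 0x7A42
  0x7A42 + 0x8E59 = 0x1089B → wrap carry → 0x089C
  0x089C + 0x9810 = 0x0A0AC
One's-complement sum = 0xA0AC.
Checksum = ~0xA0AC & 0xFFFF = 0x5F53.

5F53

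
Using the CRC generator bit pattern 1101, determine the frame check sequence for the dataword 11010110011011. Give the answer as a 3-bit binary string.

111

Append 3 zeros: 11010110011011000. Divide by 1101 (XOR where the leading bit is 1):
  pos 0: 1101 XOR 1101 = 0000
  pos 5: 1100 XOR 1101 = 0001
  pos 8: 1110 XOR 1101 = 0011
  pos 10: 1111 XOR 1101 = 0010
  pos 12: 1000 XOR 1101 = 0101
  pos 13: 1010 XOR 1101 = 0111
Remainder (last 3 bits) = 111. This is the CRC / FCS.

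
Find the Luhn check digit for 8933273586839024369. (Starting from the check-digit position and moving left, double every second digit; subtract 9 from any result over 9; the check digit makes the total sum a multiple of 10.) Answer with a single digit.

2

Partial digits right→left: 9 6 3 4 2 0 9 3 8 6 8 5 3 7 2 3 3 9 8
Double every second digit counting from the check-digit position (so the 1st, 3rd, 5th, ... of the partial from the right).
  doubled (with −9 where >9): 9 6 4 9 7 7 6 4 6 7 → sum 65
  kept as-is: 6 4 0 3 6 5 7 3 9 → sum 43
Total = 65 + 43 = 108.
Check digit = (10 − (108 mod 10)) mod 10 = 2.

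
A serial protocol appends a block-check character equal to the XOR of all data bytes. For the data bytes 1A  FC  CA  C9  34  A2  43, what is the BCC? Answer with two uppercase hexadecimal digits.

XOR the bytes together:
  start with 0x1A
  0x1A ⊕ 0xFC = 0xE6
  0xE6 ⊕ 0xCA = 0x2C
  0x2C ⊕ 0xC9 = 0xE5
  0xE5 ⊕ 0x34 = 0xD1
  0xD1 ⊕ 0xA2 = 0x73
  0x73 ⊕ 0x43 = 0x30

30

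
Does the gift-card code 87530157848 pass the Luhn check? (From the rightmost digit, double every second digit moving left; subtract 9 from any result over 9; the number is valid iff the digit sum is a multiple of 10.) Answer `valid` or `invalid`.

valid

From the right, keep odd positions and double even positions (subtract 9 from any doubled value over 9):
  doubled (positions 2,4,...): 8 5 2 6 5 → sum 26
  kept (positions 1,3,...): 8 8 5 0 5 8 → sum 34
Total = 60.
60 mod 10 = 0, so the number is valid.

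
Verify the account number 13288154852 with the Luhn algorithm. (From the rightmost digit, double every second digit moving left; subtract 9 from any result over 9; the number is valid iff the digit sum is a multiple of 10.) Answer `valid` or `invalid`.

From the right, keep odd positions and double even positions (subtract 9 from any doubled value over 9):
  doubled (positions 2,4,...): 1 8 2 7 6 → sum 24
  kept (positions 1,3,...): 2 8 5 8 2 1 → sum 26
Total = 50.
50 mod 10 = 0, so the number is valid.

valid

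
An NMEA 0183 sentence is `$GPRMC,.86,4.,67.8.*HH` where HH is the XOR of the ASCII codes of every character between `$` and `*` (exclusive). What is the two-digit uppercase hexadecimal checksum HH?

64

XOR the ASCII codes of the payload characters:
  'G' = 0x47 → acc = 0x47
  'P' = 0x50 → acc = 0x17
  'R' = 0x52 → acc = 0x45
  'M' = 0x4D → acc = 0x08
  'C' = 0x43 → acc = 0x4B
  ',' = 0x2C → acc = 0x67
  '.' = 0x2E → acc = 0x49
  '8' = 0x38 → acc = 0x71
  '6' = 0x36 → acc = 0x47
  ',' = 0x2C → acc = 0x6B
  '4' = 0x34 → acc = 0x5F
  '.' = 0x2E → acc = 0x71
  ',' = 0x2C → acc = 0x5D
  '6' = 0x36 → acc = 0x6B
  '7' = 0x37 → acc = 0x5C
  '.' = 0x2E → acc = 0x72
  '8' = 0x38 → acc = 0x4A
  '.' = 0x2E → acc = 0x64
Checksum = 0x64.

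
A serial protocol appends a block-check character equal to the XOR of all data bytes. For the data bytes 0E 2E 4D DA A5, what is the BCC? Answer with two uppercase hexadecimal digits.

XOR the bytes together:
  start with 0x0E
  0x0E ⊕ 0x2E = 0x20
  0x20 ⊕ 0x4D = 0x6D
  0x6D ⊕ 0xDA = 0xB7
  0xB7 ⊕ 0xA5 = 0x12

12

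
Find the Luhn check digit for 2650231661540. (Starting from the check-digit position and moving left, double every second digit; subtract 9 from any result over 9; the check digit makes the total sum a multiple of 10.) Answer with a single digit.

5

Partial digits right→left: 0 4 5 1 6 6 1 3 2 0 5 6 2
Double every second digit counting from the check-digit position (so the 1st, 3rd, 5th, ... of the partial from the right).
  doubled (with −9 where >9): 0 1 3 2 4 1 4 → sum 15
  kept as-is: 4 1 6 3 0 6 → sum 20
Total = 15 + 20 = 35.
Check digit = (10 − (35 mod 10)) mod 10 = 5.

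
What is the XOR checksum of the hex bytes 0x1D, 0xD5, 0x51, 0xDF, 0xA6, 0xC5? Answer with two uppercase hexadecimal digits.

XOR the bytes together:
  start with 0x1D
  0x1D ⊕ 0xD5 = 0xC8
  0xC8 ⊕ 0x51 = 0x99
  0x99 ⊕ 0xDF = 0x46
  0x46 ⊕ 0xA6 = 0xE0
  0xE0 ⊕ 0xC5 = 0x25

25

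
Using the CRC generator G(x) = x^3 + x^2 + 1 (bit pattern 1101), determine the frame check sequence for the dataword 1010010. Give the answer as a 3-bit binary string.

010

Append 3 zeros: 1010010000. Divide by 1101 (XOR where the leading bit is 1):
  pos 0: 1010 XOR 1101 = 0111
  pos 1: 1110 XOR 1101 = 0011
  pos 3: 1110 XOR 1101 = 0011
  pos 5: 1100 XOR 1101 = 0001
Remainder (last 3 bits) = 010. This is the CRC / FCS.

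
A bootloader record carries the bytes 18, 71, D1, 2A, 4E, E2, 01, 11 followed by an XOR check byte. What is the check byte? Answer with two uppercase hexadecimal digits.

2E

XOR the bytes together:
  start with 0x18
  0x18 ⊕ 0x71 = 0x69
  0x69 ⊕ 0xD1 = 0xB8
  0xB8 ⊕ 0x2A = 0x92
  0x92 ⊕ 0x4E = 0xDC
  0xDC ⊕ 0xE2 = 0x3E
  0x3E ⊕ 0x01 = 0x3F
  0x3F ⊕ 0x11 = 0x2E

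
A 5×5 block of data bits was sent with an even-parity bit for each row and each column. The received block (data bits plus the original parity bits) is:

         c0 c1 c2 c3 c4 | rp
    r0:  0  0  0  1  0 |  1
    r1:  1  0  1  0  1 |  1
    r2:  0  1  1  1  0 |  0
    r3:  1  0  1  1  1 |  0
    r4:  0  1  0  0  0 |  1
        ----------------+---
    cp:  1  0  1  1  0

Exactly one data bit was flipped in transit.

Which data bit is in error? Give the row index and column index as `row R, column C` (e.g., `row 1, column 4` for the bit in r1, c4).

row 2, column 0

Recompute each row's even parity and compare to rp:
  r0: data parity 1, sent rp 1 → ok
  r1: data parity 1, sent rp 1 → ok
  r2: data parity 1, sent rp 0 → mismatch
  r3: data parity 0, sent rp 0 → ok
  r4: data parity 1, sent rp 1 → ok
Recompute each column's even parity and compare to cp:
  c0: data parity 0, sent cp 1 → mismatch
  c1: data parity 0, sent cp 0 → ok
  c2: data parity 1, sent cp 1 → ok
  c3: data parity 1, sent cp 1 → ok
  c4: data parity 0, sent cp 0 → ok
Exactly one row (r2) and one column (c0) fail → the flipped bit is at their intersection.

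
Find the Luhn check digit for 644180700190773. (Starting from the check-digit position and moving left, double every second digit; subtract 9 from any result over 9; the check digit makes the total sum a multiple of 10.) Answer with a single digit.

4

Partial digits right→left: 3 7 7 0 9 1 0 0 7 0 8 1 4 4 6
Double every second digit counting from the check-digit position (so the 1st, 3rd, 5th, ... of the partial from the right).
  doubled (with −9 where >9): 6 5 9 0 5 7 8 3 → sum 43
  kept as-is: 7 0 1 0 0 1 4 → sum 13
Total = 43 + 13 = 56.
Check digit = (10 − (56 mod 10)) mod 10 = 4.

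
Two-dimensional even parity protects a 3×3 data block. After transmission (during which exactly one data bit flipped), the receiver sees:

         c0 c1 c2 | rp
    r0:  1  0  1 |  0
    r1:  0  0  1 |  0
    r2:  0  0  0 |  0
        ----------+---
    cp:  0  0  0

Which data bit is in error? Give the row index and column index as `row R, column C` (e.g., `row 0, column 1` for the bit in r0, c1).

Recompute each row's even parity and compare to rp:
  r0: data parity 0, sent rp 0 → ok
  r1: data parity 1, sent rp 0 → mismatch
  r2: data parity 0, sent rp 0 → ok
Recompute each column's even parity and compare to cp:
  c0: data parity 1, sent cp 0 → mismatch
  c1: data parity 0, sent cp 0 → ok
  c2: data parity 0, sent cp 0 → ok
Exactly one row (r1) and one column (c0) fail → the flipped bit is at their intersection.

row 1, column 0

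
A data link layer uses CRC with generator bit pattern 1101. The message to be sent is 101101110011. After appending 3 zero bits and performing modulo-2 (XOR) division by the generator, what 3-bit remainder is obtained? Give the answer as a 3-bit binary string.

000

Append 3 zeros: 101101110011000. Divide by 1101 (XOR where the leading bit is 1):
  pos 0: 1011 XOR 1101 = 0110
  pos 1: 1100 XOR 1101 = 0001
  pos 4: 1111 XOR 1101 = 0010
  pos 6: 1000 XOR 1101 = 0101
  pos 7: 1011 XOR 1101 = 0110
  pos 8: 1101 XOR 1101 = 0000
Remainder (last 3 bits) = 000. This is the CRC / FCS.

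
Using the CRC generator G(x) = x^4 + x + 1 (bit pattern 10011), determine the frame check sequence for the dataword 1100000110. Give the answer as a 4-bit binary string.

Append 4 zeros: 11000001100000. Divide by 10011 (XOR where the leading bit is 1):
  pos 0: 11000 XOR 10011 = 01011
  pos 1: 10110 XOR 10011 = 00101
  pos 3: 10101 XOR 10011 = 00110
  pos 5: 11010 XOR 10011 = 01001
  pos 6: 10010 XOR 10011 = 00001
Remainder (last 4 bits) = 1000. This is the CRC / FCS.

1000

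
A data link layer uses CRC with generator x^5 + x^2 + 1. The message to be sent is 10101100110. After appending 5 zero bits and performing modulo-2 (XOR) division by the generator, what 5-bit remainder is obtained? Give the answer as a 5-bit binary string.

01011

Append 5 zeros: 1010110011000000. Divide by 100101 (XOR where the leading bit is 1):
  pos 0: 101011 XOR 100101 = 001110
  pos 2: 111000 XOR 100101 = 011101
  pos 3: 111011 XOR 100101 = 011110
  pos 4: 111101 XOR 100101 = 011000
  pos 5: 110000 XOR 100101 = 010101
  pos 6: 101010 XOR 100101 = 001111
  pos 8: 111100 XOR 100101 = 011001
  pos 9: 110010 XOR 100101 = 010111
  pos 10: 101110 XOR 100101 = 001011
Remainder (last 5 bits) = 01011. This is the CRC / FCS.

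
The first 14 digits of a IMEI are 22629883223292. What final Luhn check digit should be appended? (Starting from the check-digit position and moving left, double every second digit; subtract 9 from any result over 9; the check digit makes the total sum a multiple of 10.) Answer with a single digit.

8

Partial digits right→left: 2 9 2 3 2 2 3 8 8 9 2 6 2 2
Double every second digit counting from the check-digit position (so the 1st, 3rd, 5th, ... of the partial from the right).
  doubled (with −9 where >9): 4 4 4 6 7 4 4 → sum 33
  kept as-is: 9 3 2 8 9 6 2 → sum 39
Total = 33 + 39 = 72.
Check digit = (10 − (72 mod 10)) mod 10 = 8.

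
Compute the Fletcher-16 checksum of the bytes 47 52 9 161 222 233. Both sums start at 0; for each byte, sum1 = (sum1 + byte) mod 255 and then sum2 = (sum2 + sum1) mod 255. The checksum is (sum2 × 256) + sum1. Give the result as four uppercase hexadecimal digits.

Running sums (mod 255):
  after byte 0 (47): sum1=47, sum2=47
  after byte 1 (52): sum1=99, sum2=146
  after byte 2 (9): sum1=108, sum2=254
  after byte 3 (161): sum1=14, sum2=13
  after byte 4 (222): sum1=236, sum2=249
  after byte 5 (233): sum1=214, sum2=208
Checksum = sum2·256 + sum1 = 208·256 + 214 = 53462 = 0xD0D6.

D0D6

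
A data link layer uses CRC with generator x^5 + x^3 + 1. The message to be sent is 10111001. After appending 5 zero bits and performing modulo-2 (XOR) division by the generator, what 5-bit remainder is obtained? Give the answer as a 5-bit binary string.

Append 5 zeros: 1011100100000. Divide by 101001 (XOR where the leading bit is 1):
  pos 0: 101110 XOR 101001 = 000111
  pos 3: 111010 XOR 101001 = 010011
  pos 4: 100110 XOR 101001 = 001111
  pos 6: 111100 XOR 101001 = 010101
  pos 7: 101010 XOR 101001 = 000011
Remainder (last 5 bits) = 00011. This is the CRC / FCS.

00011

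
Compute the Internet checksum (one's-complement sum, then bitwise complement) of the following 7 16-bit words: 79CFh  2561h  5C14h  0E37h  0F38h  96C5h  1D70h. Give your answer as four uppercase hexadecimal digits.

One's-complement addition (fold any carry out of bit 15 back into bit 0):
  0x79CF + 0x2561 = 0x09F30
  0x9F30 + 0x5C14 = 0x0FB44
  0xFB44 + 0x0E37 = 0x1097B → wrap carry → 0x097C
  0x097C + 0x0F38 = 0x018B4
  0x18B4 + 0x96C5 = 0x0AF79
  0xAF79 + 0x1D70 = 0x0CCE9
One's-complement sum = 0xCCE9.
Checksum = ~0xCCE9 & 0xFFFF = 0x3316.

3316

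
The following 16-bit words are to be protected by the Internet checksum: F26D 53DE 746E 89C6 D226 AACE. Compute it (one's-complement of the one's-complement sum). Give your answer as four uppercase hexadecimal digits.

3E89

One's-complement addition (fold any carry out of bit 15 back into bit 0):
  0xF26D + 0x53DE = 0x1464B → wrap carry → 0x464C
  0x464C + 0x746E = 0x0BABA
  0xBABA + 0x89C6 = 0x14480 → wrap carry → 0x4481
  0x4481 + 0xD226 = 0x116A7 → wrap carry → 0x16A8
  0x16A8 + 0xAACE = 0x0C176
One's-complement sum = 0xC176.
Checksum = ~0xC176 & 0xFFFF = 0x3E89.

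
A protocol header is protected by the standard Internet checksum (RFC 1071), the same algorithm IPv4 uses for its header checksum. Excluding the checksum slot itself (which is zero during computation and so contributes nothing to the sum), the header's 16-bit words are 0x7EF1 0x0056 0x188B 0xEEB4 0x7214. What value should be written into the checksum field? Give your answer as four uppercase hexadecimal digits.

One's-complement addition (fold any carry out of bit 15 back into bit 0):
  0x7EF1 + 0x0056 = 0x07F47
  0x7F47 + 0x188B = 0x097D2
  0x97D2 + 0xEEB4 = 0x18686 → wrap carry → 0x8687
  0x8687 + 0x7214 = 0x0F89B
One's-complement sum = 0xF89B.
Checksum = ~0xF89B & 0xFFFF = 0x0764.

0764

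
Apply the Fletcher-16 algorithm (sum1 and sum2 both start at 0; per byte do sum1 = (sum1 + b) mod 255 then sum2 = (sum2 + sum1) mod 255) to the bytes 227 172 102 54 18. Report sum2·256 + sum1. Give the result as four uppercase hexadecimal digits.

D73F

Running sums (mod 255):
  after byte 0 (227): sum1=227, sum2=227
  after byte 1 (172): sum1=144, sum2=116
  after byte 2 (102): sum1=246, sum2=107
  after byte 3 (54): sum1=45, sum2=152
  after byte 4 (18): sum1=63, sum2=215
Checksum = sum2·256 + sum1 = 215·256 + 63 = 55103 = 0xD73F.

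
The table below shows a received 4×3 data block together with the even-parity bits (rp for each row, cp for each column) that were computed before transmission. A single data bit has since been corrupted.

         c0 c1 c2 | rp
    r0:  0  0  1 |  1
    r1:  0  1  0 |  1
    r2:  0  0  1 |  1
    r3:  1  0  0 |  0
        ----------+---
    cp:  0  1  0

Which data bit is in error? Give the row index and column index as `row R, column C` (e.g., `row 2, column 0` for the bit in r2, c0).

Recompute each row's even parity and compare to rp:
  r0: data parity 1, sent rp 1 → ok
  r1: data parity 1, sent rp 1 → ok
  r2: data parity 1, sent rp 1 → ok
  r3: data parity 1, sent rp 0 → mismatch
Recompute each column's even parity and compare to cp:
  c0: data parity 1, sent cp 0 → mismatch
  c1: data parity 1, sent cp 1 → ok
  c2: data parity 0, sent cp 0 → ok
Exactly one row (r3) and one column (c0) fail → the flipped bit is at their intersection.

row 3, column 0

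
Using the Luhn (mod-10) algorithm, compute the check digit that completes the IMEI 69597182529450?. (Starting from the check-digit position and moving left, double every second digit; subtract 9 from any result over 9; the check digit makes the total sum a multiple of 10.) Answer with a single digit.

Partial digits right→left: 0 5 4 9 2 5 2 8 1 7 9 5 9 6
Double every second digit counting from the check-digit position (so the 1st, 3rd, 5th, ... of the partial from the right).
  doubled (with −9 where >9): 0 8 4 4 2 9 9 → sum 36
  kept as-is: 5 9 5 8 7 5 6 → sum 45
Total = 36 + 45 = 81.
Check digit = (10 − (81 mod 10)) mod 10 = 9.

9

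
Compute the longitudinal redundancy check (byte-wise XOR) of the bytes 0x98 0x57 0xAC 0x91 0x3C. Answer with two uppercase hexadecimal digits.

XOR the bytes together:
  start with 0x98
  0x98 ⊕ 0x57 = 0xCF
  0xCF ⊕ 0xAC = 0x63
  0x63 ⊕ 0x91 = 0xF2
  0xF2 ⊕ 0x3C = 0xCE

CE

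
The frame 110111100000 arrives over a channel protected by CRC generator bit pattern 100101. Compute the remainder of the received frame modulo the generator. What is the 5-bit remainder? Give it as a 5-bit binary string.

Modulo-2 division of 110111100000 by 100101:
  pos 0: 110111 XOR 100101 = 010010
  pos 1: 100101 XOR 100101 = 000000
Remainder = 00000 (zero — the frame passes the CRC check).

00000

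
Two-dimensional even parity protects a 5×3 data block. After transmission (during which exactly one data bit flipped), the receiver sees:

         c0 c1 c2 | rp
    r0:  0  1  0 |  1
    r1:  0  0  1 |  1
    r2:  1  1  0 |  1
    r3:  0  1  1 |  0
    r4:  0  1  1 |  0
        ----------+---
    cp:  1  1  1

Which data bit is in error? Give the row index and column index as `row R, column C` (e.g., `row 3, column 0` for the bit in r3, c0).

Recompute each row's even parity and compare to rp:
  r0: data parity 1, sent rp 1 → ok
  r1: data parity 1, sent rp 1 → ok
  r2: data parity 0, sent rp 1 → mismatch
  r3: data parity 0, sent rp 0 → ok
  r4: data parity 0, sent rp 0 → ok
Recompute each column's even parity and compare to cp:
  c0: data parity 1, sent cp 1 → ok
  c1: data parity 0, sent cp 1 → mismatch
  c2: data parity 1, sent cp 1 → ok
Exactly one row (r2) and one column (c1) fail → the flipped bit is at their intersection.

row 2, column 1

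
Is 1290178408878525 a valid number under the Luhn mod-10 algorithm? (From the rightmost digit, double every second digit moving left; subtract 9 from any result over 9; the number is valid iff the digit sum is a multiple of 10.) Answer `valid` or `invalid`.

invalid

From the right, keep odd positions and double even positions (subtract 9 from any doubled value over 9):
  doubled (positions 2,4,...): 4 7 7 0 7 2 9 2 → sum 38
  kept (positions 1,3,...): 5 5 7 8 4 7 0 2 → sum 38
Total = 76.
76 mod 10 = 6, so the number is invalid.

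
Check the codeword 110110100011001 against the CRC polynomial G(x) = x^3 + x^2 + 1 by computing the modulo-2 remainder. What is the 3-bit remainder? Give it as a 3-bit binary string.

Modulo-2 division of 110110100011001 by 1101:
  pos 0: 1101 XOR 1101 = 0000
  pos 4: 1010 XOR 1101 = 0111
  pos 5: 1110 XOR 1101 = 0011
  pos 7: 1101 XOR 1101 = 0000
  pos 11: 1001 XOR 1101 = 0100
Remainder = 100 (nonzero — an error is detected).

100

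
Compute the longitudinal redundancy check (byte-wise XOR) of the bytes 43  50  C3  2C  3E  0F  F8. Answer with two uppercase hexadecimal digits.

35

XOR the bytes together:
  start with 0x43
  0x43 ⊕ 0x50 = 0x13
  0x13 ⊕ 0xC3 = 0xD0
  0xD0 ⊕ 0x2C = 0xFC
  0xFC ⊕ 0x3E = 0xC2
  0xC2 ⊕ 0x0F = 0xCD
  0xCD ⊕ 0xF8 = 0x35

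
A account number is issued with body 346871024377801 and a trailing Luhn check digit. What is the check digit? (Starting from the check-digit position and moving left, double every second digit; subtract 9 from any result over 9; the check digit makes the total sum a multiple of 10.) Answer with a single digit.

Partial digits right→left: 1 0 8 7 7 3 4 2 0 1 7 8 6 4 3
Double every second digit counting from the check-digit position (so the 1st, 3rd, 5th, ... of the partial from the right).
  doubled (with −9 where >9): 2 7 5 8 0 5 3 6 → sum 36
  kept as-is: 0 7 3 2 1 8 4 → sum 25
Total = 36 + 25 = 61.
Check digit = (10 − (61 mod 10)) mod 10 = 9.

9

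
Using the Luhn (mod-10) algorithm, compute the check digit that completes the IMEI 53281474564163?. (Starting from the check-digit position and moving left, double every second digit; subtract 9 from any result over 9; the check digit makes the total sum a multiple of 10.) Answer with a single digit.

Partial digits right→left: 3 6 1 4 6 5 4 7 4 1 8 2 3 5
Double every second digit counting from the check-digit position (so the 1st, 3rd, 5th, ... of the partial from the right).
  doubled (with −9 where >9): 6 2 3 8 8 7 6 → sum 40
  kept as-is: 6 4 5 7 1 2 5 → sum 30
Total = 40 + 30 = 70.
Check digit = (10 − (70 mod 10)) mod 10 = 0.

0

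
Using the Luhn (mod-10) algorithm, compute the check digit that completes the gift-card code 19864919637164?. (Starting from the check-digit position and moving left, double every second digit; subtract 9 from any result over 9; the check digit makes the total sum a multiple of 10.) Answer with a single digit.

1

Partial digits right→left: 4 6 1 7 3 6 9 1 9 4 6 8 9 1
Double every second digit counting from the check-digit position (so the 1st, 3rd, 5th, ... of the partial from the right).
  doubled (with −9 where >9): 8 2 6 9 9 3 9 → sum 46
  kept as-is: 6 7 6 1 4 8 1 → sum 33
Total = 46 + 33 = 79.
Check digit = (10 − (79 mod 10)) mod 10 = 1.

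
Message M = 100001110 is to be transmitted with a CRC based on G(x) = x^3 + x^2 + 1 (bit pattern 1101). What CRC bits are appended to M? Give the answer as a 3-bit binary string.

101

Append 3 zeros: 100001110000. Divide by 1101 (XOR where the leading bit is 1):
  pos 0: 1000 XOR 1101 = 0101
  pos 1: 1010 XOR 1101 = 0111
  pos 2: 1111 XOR 1101 = 0010
  pos 4: 1011 XOR 1101 = 0110
  pos 5: 1100 XOR 1101 = 0001
  pos 8: 1000 XOR 1101 = 0101
Remainder (last 3 bits) = 101. This is the CRC / FCS.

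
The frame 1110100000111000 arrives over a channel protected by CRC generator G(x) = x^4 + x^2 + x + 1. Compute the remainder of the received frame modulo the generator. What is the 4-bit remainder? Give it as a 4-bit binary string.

Modulo-2 division of 1110100000111000 by 10111:
  pos 0: 11101 XOR 10111 = 01010
  pos 1: 10100 XOR 10111 = 00011
  pos 4: 11000 XOR 10111 = 01111
  pos 5: 11110 XOR 10111 = 01001
  pos 6: 10011 XOR 10111 = 00100
  pos 8: 10011 XOR 10111 = 00100
  pos 10: 10000 XOR 10111 = 00111
Remainder = 1110 (nonzero — an error is detected).

1110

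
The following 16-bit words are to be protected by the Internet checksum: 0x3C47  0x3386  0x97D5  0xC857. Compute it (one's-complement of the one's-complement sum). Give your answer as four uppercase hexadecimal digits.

One's-complement addition (fold any carry out of bit 15 back into bit 0):
  0x3C47 + 0x3386 = 0x06FCD
  0x6FCD + 0x97D5 = 0x107A2 → wrap carry → 0x07A3
  0x07A3 + 0xC857 = 0x0CFFA
One's-complement sum = 0xCFFA.
Checksum = ~0xCFFA & 0xFFFF = 0x3005.

3005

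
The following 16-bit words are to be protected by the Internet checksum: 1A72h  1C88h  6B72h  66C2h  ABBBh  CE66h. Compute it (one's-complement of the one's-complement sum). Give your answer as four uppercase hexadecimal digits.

One's-complement addition (fold any carry out of bit 15 back into bit 0):
  0x1A72 + 0x1C88 = 0x036FA
  0x36FA + 0x6B72 = 0x0A26C
  0xA26C + 0x66C2 = 0x1092E → wrap carry → 0x092F
  0x092F + 0xABBB = 0x0B4EA
  0xB4EA + 0xCE66 = 0x18350 → wrap carry → 0x8351
One's-complement sum = 0x8351.
Checksum = ~0x8351 & 0xFFFF = 0x7CAE.

7CAE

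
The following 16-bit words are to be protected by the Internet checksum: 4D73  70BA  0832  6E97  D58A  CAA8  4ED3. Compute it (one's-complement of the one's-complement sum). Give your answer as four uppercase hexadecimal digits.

One's-complement addition (fold any carry out of bit 15 back into bit 0):
  0x4D73 + 0x70BA = 0x0BE2D
  0xBE2D + 0x0832 = 0x0C65F
  0xC65F + 0x6E97 = 0x134F6 → wrap carry → 0x34F7
  0x34F7 + 0xD58A = 0x10A81 → wrap carry → 0x0A82
  0x0A82 + 0xCAA8 = 0x0D52A
  0xD52A + 0x4ED3 = 0x123FD → wrap carry → 0x23FE
One's-complement sum = 0x23FE.
Checksum = ~0x23FE & 0xFFFF = 0xDC01.

DC01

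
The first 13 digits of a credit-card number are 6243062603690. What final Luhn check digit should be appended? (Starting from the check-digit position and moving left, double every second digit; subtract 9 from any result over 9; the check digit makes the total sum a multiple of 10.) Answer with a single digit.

3

Partial digits right→left: 0 9 6 3 0 6 2 6 0 3 4 2 6
Double every second digit counting from the check-digit position (so the 1st, 3rd, 5th, ... of the partial from the right).
  doubled (with −9 where >9): 0 3 0 4 0 8 3 → sum 18
  kept as-is: 9 3 6 6 3 2 → sum 29
Total = 18 + 29 = 47.
Check digit = (10 − (47 mod 10)) mod 10 = 3.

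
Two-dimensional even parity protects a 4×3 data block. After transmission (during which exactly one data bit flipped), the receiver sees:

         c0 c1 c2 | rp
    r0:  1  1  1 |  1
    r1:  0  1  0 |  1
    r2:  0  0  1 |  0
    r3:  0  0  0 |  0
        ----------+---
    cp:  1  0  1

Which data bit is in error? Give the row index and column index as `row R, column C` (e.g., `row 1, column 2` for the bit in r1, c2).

row 2, column 2

Recompute each row's even parity and compare to rp:
  r0: data parity 1, sent rp 1 → ok
  r1: data parity 1, sent rp 1 → ok
  r2: data parity 1, sent rp 0 → mismatch
  r3: data parity 0, sent rp 0 → ok
Recompute each column's even parity and compare to cp:
  c0: data parity 1, sent cp 1 → ok
  c1: data parity 0, sent cp 0 → ok
  c2: data parity 0, sent cp 1 → mismatch
Exactly one row (r2) and one column (c2) fail → the flipped bit is at their intersection.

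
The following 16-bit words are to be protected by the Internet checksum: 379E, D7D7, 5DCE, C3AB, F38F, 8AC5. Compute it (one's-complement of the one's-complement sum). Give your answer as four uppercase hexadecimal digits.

50BA

One's-complement addition (fold any carry out of bit 15 back into bit 0):
  0x379E + 0xD7D7 = 0x10F75 → wrap carry → 0x0F76
  0x0F76 + 0x5DCE = 0x06D44
  0x6D44 + 0xC3AB = 0x130EF → wrap carry → 0x30F0
  0x30F0 + 0xF38F = 0x1247F → wrap carry → 0x2480
  0x2480 + 0x8AC5 = 0x0AF45
One's-complement sum = 0xAF45.
Checksum = ~0xAF45 & 0xFFFF = 0x50BA.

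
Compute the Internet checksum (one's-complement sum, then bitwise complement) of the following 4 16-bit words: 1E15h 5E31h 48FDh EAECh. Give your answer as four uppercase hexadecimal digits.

4FCF

One's-complement addition (fold any carry out of bit 15 back into bit 0):
  0x1E15 + 0x5E31 = 0x07C46
  0x7C46 + 0x48FD = 0x0C543
  0xC543 + 0xEAEC = 0x1B02F → wrap carry → 0xB030
One's-complement sum = 0xB030.
Checksum = ~0xB030 & 0xFFFF = 0x4FCF.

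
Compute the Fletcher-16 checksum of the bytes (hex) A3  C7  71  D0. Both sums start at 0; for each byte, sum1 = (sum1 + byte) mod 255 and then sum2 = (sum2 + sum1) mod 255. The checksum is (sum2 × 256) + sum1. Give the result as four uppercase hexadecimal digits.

99AD

Running sums (mod 255):
  after byte 0 (A3): sum1=163, sum2=163
  after byte 1 (C7): sum1=107, sum2=15
  after byte 2 (71): sum1=220, sum2=235
  after byte 3 (D0): sum1=173, sum2=153
Checksum = sum2·256 + sum1 = 153·256 + 173 = 39341 = 0x99AD.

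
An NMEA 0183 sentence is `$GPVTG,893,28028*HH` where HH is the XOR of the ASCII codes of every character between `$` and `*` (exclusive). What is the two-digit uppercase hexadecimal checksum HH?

XOR the ASCII codes of the payload characters:
  'G' = 0x47 → acc = 0x47
  'P' = 0x50 → acc = 0x17
  'V' = 0x56 → acc = 0x41
  'T' = 0x54 → acc = 0x15
  'G' = 0x47 → acc = 0x52
  ',' = 0x2C → acc = 0x7E
  '8' = 0x38 → acc = 0x46
  '9' = 0x39 → acc = 0x7F
  '3' = 0x33 → acc = 0x4C
  ',' = 0x2C → acc = 0x60
  '2' = 0x32 → acc = 0x52
  '8' = 0x38 → acc = 0x6A
  '0' = 0x30 → acc = 0x5A
  '2' = 0x32 → acc = 0x68
  '8' = 0x38 → acc = 0x50
Checksum = 0x50.

50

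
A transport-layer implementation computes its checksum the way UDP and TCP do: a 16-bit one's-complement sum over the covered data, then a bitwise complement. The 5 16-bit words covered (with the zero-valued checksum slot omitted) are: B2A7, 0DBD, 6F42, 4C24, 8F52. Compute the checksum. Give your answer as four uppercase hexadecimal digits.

F4E1

One's-complement addition (fold any carry out of bit 15 back into bit 0):
  0xB2A7 + 0x0DBD = 0x0C064
  0xC064 + 0x6F42 = 0x12FA6 → wrap carry → 0x2FA7
  0x2FA7 + 0x4C24 = 0x07BCB
  0x7BCB + 0x8F52 = 0x10B1D → wrap carry → 0x0B1E
One's-complement sum = 0x0B1E.
Checksum = ~0x0B1E & 0xFFFF = 0xF4E1.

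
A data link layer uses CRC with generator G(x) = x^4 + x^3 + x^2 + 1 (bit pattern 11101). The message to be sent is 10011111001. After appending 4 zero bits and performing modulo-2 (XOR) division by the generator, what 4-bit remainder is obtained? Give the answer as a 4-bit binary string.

Append 4 zeros: 100111110010000. Divide by 11101 (XOR where the leading bit is 1):
  pos 0: 10011 XOR 11101 = 01110
  pos 1: 11101 XOR 11101 = 00000
  pos 6: 11001 XOR 11101 = 00100
  pos 8: 10000 XOR 11101 = 01101
  pos 9: 11010 XOR 11101 = 00111
Remainder (last 4 bits) = 1110. This is the CRC / FCS.

1110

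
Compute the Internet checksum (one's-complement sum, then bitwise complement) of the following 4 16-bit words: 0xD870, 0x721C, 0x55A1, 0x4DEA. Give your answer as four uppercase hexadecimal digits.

One's-complement addition (fold any carry out of bit 15 back into bit 0):
  0xD870 + 0x721C = 0x14A8C → wrap carry → 0x4A8D
  0x4A8D + 0x55A1 = 0x0A02E
  0xA02E + 0x4DEA = 0x0EE18
One's-complement sum = 0xEE18.
Checksum = ~0xEE18 & 0xFFFF = 0x11E7.

11E7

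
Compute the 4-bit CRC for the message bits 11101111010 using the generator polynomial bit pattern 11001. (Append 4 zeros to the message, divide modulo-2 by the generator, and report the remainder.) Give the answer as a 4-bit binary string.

Append 4 zeros: 111011110100000. Divide by 11001 (XOR where the leading bit is 1):
  pos 0: 11101 XOR 11001 = 00100
  pos 2: 10011 XOR 11001 = 01010
  pos 3: 10101 XOR 11001 = 01100
  pos 4: 11000 XOR 11001 = 00001
  pos 8: 11000 XOR 11001 = 00001
Remainder (last 4 bits) = 0100. This is the CRC / FCS.

0100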